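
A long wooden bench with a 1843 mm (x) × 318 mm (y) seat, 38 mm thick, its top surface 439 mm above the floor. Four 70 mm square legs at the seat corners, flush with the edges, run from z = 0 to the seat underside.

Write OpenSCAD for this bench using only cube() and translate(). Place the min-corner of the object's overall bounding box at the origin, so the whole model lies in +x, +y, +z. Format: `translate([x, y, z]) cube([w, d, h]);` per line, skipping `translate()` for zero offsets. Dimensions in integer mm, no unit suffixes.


// leg_h = 439 − 38 = 401
translate([0, 0, 401]) cube([1843, 318, 38]);
cube([70, 70, 401]);
translate([0, 248, 0]) cube([70, 70, 401]);
translate([1773, 0, 0]) cube([70, 70, 401]);
translate([1773, 248, 0]) cube([70, 70, 401]);


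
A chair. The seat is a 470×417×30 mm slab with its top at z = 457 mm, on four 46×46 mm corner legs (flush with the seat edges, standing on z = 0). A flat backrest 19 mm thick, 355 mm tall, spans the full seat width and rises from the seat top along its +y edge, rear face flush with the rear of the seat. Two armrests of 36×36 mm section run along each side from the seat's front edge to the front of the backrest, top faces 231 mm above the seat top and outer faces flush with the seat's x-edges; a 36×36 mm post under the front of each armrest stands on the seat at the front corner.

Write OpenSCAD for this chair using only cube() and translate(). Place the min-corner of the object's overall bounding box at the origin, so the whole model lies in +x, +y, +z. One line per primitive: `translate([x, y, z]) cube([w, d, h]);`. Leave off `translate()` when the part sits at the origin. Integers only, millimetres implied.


translate([0, 0, 427]) cube([470, 417, 30]);
cube([46, 46, 427]);
translate([424, 0, 0]) cube([46, 46, 427]);
translate([0, 371, 0]) cube([46, 46, 427]);
translate([424, 371, 0]) cube([46, 46, 427]);
translate([0, 398, 457]) cube([470, 19, 355]);
translate([0, 0, 652]) cube([36, 398, 36]);
translate([434, 0, 652]) cube([36, 398, 36]);
translate([0, 0, 457]) cube([36, 36, 195]);
translate([434, 0, 457]) cube([36, 36, 195]);


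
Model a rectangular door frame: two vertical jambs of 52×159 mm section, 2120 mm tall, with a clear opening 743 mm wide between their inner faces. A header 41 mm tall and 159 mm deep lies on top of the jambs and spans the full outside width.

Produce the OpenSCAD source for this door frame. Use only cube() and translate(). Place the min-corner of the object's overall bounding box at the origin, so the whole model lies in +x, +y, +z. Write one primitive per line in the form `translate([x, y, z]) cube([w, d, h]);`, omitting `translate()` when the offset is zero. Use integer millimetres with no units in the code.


cube([52, 159, 2120]);
translate([795, 0, 0]) cube([52, 159, 2120]);
translate([0, 0, 2120]) cube([847, 159, 41]);


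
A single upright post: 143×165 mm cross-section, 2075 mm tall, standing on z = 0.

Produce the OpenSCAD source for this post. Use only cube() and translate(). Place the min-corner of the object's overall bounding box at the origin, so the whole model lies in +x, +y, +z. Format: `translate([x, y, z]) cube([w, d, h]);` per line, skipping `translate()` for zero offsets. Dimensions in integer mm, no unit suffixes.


cube([143, 165, 2075]);


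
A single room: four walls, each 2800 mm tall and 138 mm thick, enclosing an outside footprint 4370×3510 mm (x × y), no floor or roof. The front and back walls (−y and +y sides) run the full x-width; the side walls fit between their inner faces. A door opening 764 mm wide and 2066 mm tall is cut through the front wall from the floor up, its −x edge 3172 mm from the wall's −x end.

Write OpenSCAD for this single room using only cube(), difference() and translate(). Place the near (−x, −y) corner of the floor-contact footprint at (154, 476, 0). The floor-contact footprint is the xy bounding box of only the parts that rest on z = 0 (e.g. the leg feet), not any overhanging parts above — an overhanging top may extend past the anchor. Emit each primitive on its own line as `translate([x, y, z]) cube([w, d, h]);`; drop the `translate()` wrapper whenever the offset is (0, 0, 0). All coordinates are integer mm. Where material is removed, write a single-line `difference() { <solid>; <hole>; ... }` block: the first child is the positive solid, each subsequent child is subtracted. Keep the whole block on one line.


difference() { translate([154, 476, 0]) cube([4370, 138, 2800]); translate([3326, 476, 0]) cube([764, 138, 2066]); }
translate([154, 3848, 0]) cube([4370, 138, 2800]);
translate([154, 614, 0]) cube([138, 3234, 2800]);
translate([4386, 614, 0]) cube([138, 3234, 2800]);


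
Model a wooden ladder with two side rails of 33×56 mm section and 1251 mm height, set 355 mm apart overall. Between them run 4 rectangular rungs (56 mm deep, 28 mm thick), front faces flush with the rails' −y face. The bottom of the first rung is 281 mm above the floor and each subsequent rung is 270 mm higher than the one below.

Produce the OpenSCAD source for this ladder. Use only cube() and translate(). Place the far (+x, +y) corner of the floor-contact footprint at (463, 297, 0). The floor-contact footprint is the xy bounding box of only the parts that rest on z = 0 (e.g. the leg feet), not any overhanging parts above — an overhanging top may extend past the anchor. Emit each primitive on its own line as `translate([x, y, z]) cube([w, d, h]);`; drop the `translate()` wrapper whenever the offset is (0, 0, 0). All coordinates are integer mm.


translate([108, 241, 0]) cube([33, 56, 1251]);
translate([430, 241, 0]) cube([33, 56, 1251]);
translate([141, 241, 281]) cube([289, 56, 28]);
translate([141, 241, 551]) cube([289, 56, 28]);
translate([141, 241, 821]) cube([289, 56, 28]);
translate([141, 241, 1091]) cube([289, 56, 28]);


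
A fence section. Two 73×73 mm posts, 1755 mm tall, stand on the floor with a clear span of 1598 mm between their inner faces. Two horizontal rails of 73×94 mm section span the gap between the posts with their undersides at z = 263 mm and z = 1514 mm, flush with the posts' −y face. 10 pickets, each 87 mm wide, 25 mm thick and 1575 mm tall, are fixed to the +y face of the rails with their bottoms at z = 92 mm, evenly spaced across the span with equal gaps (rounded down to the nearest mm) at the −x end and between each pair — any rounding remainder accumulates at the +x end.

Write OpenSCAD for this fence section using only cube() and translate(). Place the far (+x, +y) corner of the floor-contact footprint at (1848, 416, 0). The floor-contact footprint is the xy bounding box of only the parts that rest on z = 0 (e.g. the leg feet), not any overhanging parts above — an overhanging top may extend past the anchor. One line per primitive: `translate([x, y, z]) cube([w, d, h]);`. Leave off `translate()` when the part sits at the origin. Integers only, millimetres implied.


translate([104, 343, 0]) cube([73, 73, 1755]);
translate([1775, 343, 0]) cube([73, 73, 1755]);
translate([177, 343, 263]) cube([1598, 73, 94]);
translate([177, 343, 1514]) cube([1598, 73, 94]);
translate([243, 416, 92]) cube([87, 25, 1575]);
translate([396, 416, 92]) cube([87, 25, 1575]);
translate([549, 416, 92]) cube([87, 25, 1575]);
translate([702, 416, 92]) cube([87, 25, 1575]);
translate([855, 416, 92]) cube([87, 25, 1575]);
translate([1008, 416, 92]) cube([87, 25, 1575]);
translate([1161, 416, 92]) cube([87, 25, 1575]);
translate([1314, 416, 92]) cube([87, 25, 1575]);
translate([1467, 416, 92]) cube([87, 25, 1575]);
translate([1620, 416, 92]) cube([87, 25, 1575]);


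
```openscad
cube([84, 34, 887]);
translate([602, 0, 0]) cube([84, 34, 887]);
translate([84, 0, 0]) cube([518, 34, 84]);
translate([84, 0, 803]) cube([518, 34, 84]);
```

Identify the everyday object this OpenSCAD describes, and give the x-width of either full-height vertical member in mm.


A picture frame. The border width is 84 mm.

Four thin pieces enclosing a rectangular opening — a picture frame. The two full-height stiles are 887 mm tall; the top rail sits at z = 803 and is 84 mm tall, so the border above the opening is 887 − 803 = 84 mm, matching the stile x-width.


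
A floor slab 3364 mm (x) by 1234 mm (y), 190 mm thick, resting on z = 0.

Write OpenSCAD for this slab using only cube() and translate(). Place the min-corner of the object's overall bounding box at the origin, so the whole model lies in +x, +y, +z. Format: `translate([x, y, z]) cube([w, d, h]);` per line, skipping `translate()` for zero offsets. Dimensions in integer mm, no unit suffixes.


cube([3364, 1234, 190]);


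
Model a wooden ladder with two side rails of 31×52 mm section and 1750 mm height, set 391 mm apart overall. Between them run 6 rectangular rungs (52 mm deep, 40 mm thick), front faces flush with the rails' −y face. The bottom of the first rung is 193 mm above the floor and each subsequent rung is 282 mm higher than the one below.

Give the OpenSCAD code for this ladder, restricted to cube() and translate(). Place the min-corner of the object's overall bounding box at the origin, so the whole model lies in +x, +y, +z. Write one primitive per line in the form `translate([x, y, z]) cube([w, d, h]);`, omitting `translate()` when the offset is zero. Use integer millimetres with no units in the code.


cube([31, 52, 1750]);
translate([360, 0, 0]) cube([31, 52, 1750]);
translate([31, 0, 193]) cube([329, 52, 40]);
translate([31, 0, 475]) cube([329, 52, 40]);
translate([31, 0, 757]) cube([329, 52, 40]);
translate([31, 0, 1039]) cube([329, 52, 40]);
translate([31, 0, 1321]) cube([329, 52, 40]);
translate([31, 0, 1603]) cube([329, 52, 40]);


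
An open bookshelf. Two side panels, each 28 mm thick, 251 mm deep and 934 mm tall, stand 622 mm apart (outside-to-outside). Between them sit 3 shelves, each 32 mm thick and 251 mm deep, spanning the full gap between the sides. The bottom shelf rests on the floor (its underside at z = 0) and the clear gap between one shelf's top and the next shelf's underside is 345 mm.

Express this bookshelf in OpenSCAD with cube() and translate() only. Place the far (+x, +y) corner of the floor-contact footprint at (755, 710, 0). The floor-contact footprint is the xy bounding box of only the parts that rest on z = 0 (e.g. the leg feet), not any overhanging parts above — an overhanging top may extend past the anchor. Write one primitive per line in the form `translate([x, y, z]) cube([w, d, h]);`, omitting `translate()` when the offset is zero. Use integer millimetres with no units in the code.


translate([133, 459, 0]) cube([28, 251, 934]);
translate([727, 459, 0]) cube([28, 251, 934]);
translate([161, 459, 0]) cube([566, 251, 32]);
translate([161, 459, 377]) cube([566, 251, 32]);
translate([161, 459, 754]) cube([566, 251, 32]);


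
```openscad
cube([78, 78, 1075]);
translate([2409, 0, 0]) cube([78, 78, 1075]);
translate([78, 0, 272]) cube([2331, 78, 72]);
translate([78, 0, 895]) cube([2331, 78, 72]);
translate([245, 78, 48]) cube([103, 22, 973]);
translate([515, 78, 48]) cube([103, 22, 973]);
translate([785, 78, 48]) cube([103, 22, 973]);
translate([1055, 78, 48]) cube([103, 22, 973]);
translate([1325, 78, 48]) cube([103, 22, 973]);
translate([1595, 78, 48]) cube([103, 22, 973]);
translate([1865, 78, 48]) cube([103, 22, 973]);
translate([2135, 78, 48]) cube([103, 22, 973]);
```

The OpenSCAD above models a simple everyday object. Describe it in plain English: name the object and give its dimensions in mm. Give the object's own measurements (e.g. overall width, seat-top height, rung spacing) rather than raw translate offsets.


A fence section. Two 78×78 mm posts, 1075 mm tall, stand on the floor with a clear span of 2331 mm between their inner faces. Two horizontal rails of 78×72 mm section span the gap between the posts with their undersides at z = 272 mm and z = 895 mm, flush with the posts' −y face. 8 pickets, each 103 mm wide, 22 mm thick and 973 mm tall, are fixed to the +y face of the rails with their bottoms at z = 48 mm, spaced across the span with a 167 mm gap after the −x post and between neighbouring pickets, with 171 mm left before the +x post.


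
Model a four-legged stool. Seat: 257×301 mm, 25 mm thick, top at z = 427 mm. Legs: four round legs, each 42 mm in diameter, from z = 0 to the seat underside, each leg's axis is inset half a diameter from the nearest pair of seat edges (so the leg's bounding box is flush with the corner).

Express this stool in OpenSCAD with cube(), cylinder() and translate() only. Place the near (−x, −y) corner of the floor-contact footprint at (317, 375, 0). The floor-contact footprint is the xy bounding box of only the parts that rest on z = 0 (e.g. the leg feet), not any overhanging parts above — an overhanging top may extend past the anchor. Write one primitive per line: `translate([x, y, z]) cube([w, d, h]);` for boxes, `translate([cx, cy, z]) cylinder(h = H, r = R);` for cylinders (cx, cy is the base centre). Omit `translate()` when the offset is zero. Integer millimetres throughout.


translate([317, 375, 402]) cube([257, 301, 25]);
translate([338, 396, 0]) cylinder(h = 402, r = 21);
translate([553, 396, 0]) cylinder(h = 402, r = 21);
translate([338, 655, 0]) cylinder(h = 402, r = 21);
translate([553, 655, 0]) cylinder(h = 402, r = 21);


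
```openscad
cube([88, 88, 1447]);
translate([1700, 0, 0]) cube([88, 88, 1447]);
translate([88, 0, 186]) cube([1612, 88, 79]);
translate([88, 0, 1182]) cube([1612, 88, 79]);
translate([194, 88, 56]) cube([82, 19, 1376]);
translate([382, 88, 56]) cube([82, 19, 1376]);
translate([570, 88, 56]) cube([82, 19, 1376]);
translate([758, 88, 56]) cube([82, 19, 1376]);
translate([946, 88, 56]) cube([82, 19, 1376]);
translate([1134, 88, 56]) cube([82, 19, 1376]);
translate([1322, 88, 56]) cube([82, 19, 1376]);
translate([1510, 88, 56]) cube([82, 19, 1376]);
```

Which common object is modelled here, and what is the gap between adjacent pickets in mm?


A fence section. The picket gap is 106 mm.

Two posts, two rails, 8 pickets — a fence section. Span 1612 mm holds 8 pickets of 82 mm with 9 equal gaps: ⌊(1612 − 8·82) / 9⌋ = 106 mm.


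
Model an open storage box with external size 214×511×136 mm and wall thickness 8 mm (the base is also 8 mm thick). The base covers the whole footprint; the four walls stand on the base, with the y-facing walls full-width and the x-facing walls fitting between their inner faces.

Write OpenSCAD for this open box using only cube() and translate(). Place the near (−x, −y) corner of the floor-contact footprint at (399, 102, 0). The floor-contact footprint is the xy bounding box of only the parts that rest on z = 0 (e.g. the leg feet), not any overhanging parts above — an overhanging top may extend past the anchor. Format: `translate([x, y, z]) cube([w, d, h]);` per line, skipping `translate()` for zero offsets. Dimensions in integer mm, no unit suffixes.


translate([399, 102, 0]) cube([214, 511, 8]);
translate([399, 102, 8]) cube([214, 8, 128]);
translate([399, 605, 8]) cube([214, 8, 128]);
translate([399, 110, 8]) cube([8, 495, 128]);
translate([605, 110, 8]) cube([8, 495, 128]);


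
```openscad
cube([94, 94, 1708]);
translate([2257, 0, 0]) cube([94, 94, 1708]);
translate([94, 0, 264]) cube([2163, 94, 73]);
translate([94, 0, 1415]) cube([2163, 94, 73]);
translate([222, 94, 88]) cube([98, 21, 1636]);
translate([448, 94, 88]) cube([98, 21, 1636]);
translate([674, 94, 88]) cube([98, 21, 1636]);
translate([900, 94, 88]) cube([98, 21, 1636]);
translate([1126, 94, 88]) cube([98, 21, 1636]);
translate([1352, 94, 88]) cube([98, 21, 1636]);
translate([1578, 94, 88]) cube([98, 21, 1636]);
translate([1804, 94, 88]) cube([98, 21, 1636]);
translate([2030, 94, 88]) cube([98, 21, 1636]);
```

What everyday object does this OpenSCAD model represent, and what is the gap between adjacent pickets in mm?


A fence section. The picket gap is 128 mm.

Two posts, two rails, 9 pickets — a fence section. Span 2163 mm holds 9 pickets of 98 mm with 10 equal gaps: ⌊(2163 − 9·98) / 10⌋ = 128 mm.


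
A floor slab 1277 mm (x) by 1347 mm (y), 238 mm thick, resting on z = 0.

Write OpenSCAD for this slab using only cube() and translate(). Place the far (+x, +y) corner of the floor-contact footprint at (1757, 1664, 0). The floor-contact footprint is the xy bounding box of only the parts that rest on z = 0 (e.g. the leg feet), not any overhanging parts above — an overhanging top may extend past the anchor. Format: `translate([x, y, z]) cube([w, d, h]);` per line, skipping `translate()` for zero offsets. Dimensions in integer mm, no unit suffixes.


translate([480, 317, 0]) cube([1277, 1347, 238]);


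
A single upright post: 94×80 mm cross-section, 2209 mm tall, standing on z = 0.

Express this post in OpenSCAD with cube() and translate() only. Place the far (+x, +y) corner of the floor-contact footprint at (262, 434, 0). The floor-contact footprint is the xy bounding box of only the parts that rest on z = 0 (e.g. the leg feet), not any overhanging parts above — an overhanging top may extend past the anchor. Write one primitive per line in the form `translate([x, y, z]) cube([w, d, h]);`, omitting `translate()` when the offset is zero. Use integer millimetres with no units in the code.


translate([168, 354, 0]) cube([94, 80, 2209]);


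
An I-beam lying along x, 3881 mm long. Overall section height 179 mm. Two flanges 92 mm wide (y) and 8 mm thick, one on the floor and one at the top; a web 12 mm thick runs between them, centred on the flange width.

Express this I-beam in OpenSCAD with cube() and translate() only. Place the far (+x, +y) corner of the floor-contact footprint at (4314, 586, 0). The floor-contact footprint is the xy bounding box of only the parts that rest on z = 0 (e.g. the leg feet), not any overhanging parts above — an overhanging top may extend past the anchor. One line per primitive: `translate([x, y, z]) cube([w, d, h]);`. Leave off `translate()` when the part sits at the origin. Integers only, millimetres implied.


translate([433, 494, 0]) cube([3881, 92, 8]);
translate([433, 534, 8]) cube([3881, 12, 163]);
translate([433, 494, 171]) cube([3881, 92, 8]);


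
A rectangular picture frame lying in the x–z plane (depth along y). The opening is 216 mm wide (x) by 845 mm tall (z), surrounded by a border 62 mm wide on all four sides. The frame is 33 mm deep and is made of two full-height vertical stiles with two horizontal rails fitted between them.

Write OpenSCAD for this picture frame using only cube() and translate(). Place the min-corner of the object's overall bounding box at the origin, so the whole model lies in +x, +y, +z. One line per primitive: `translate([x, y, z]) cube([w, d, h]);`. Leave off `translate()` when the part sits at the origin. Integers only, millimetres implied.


cube([62, 33, 969]);
translate([278, 0, 0]) cube([62, 33, 969]);
translate([62, 0, 0]) cube([216, 33, 62]);
translate([62, 0, 907]) cube([216, 33, 62]);


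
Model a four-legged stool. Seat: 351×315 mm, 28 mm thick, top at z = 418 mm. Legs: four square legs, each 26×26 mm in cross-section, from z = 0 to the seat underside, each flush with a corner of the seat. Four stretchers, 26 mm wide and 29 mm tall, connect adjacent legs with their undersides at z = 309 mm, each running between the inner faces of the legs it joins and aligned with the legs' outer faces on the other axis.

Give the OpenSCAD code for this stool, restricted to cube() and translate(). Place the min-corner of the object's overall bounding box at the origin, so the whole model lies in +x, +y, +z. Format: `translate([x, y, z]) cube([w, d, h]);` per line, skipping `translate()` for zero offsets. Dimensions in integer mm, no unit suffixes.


translate([0, 0, 390]) cube([351, 315, 28]);
cube([26, 26, 390]);
translate([325, 0, 0]) cube([26, 26, 390]);
translate([0, 289, 0]) cube([26, 26, 390]);
translate([325, 289, 0]) cube([26, 26, 390]);
translate([26, 0, 309]) cube([299, 26, 29]);
translate([26, 289, 309]) cube([299, 26, 29]);
translate([0, 26, 309]) cube([26, 263, 29]);
translate([325, 26, 309]) cube([26, 263, 29]);


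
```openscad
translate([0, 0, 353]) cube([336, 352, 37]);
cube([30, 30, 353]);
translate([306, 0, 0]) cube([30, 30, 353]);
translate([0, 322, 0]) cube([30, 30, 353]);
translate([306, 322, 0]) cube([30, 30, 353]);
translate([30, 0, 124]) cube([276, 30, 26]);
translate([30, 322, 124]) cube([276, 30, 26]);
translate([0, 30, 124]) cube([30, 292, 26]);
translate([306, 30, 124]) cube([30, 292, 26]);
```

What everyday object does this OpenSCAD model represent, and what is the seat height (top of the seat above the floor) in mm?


A stool. The seat height is 390 mm.

A 336×352×37 slab at z = 353 on four corner posts — a stool. The seat top is 353 + 37 = 390 mm.


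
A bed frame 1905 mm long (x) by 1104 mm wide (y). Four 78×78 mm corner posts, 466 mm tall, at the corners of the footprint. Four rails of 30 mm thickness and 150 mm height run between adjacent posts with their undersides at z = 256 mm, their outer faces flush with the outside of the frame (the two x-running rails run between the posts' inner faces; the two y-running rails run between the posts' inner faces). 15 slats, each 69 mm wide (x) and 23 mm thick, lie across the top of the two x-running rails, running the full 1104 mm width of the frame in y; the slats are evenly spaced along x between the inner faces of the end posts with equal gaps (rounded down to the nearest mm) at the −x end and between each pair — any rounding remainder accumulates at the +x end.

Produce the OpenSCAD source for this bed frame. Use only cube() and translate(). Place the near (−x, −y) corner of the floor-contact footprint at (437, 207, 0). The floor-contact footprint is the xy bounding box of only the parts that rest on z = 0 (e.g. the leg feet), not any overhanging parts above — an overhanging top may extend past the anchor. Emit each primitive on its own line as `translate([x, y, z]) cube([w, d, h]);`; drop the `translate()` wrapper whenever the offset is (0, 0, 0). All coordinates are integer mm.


translate([437, 207, 0]) cube([78, 78, 466]);
translate([437, 1233, 0]) cube([78, 78, 466]);
translate([2264, 207, 0]) cube([78, 78, 466]);
translate([2264, 1233, 0]) cube([78, 78, 466]);
translate([515, 207, 256]) cube([1749, 30, 150]);
translate([515, 1281, 256]) cube([1749, 30, 150]);
translate([437, 285, 256]) cube([30, 948, 150]);
translate([2312, 285, 256]) cube([30, 948, 150]);
translate([559, 207, 406]) cube([69, 1104, 23]);
translate([672, 207, 406]) cube([69, 1104, 23]);
translate([785, 207, 406]) cube([69, 1104, 23]);
translate([898, 207, 406]) cube([69, 1104, 23]);
translate([1011, 207, 406]) cube([69, 1104, 23]);
translate([1124, 207, 406]) cube([69, 1104, 23]);
translate([1237, 207, 406]) cube([69, 1104, 23]);
translate([1350, 207, 406]) cube([69, 1104, 23]);
translate([1463, 207, 406]) cube([69, 1104, 23]);
translate([1576, 207, 406]) cube([69, 1104, 23]);
translate([1689, 207, 406]) cube([69, 1104, 23]);
translate([1802, 207, 406]) cube([69, 1104, 23]);
translate([1915, 207, 406]) cube([69, 1104, 23]);
translate([2028, 207, 406]) cube([69, 1104, 23]);
translate([2141, 207, 406]) cube([69, 1104, 23]);


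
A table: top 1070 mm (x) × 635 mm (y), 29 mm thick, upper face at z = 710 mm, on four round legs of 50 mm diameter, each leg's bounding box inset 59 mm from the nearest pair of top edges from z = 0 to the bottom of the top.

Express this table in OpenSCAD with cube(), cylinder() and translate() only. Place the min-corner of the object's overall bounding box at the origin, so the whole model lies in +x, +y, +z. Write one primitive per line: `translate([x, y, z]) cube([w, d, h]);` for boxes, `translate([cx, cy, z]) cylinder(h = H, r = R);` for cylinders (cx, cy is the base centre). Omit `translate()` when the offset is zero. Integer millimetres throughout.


// leg_h = 710 - 29 = 681
translate([0, 0, 681]) cube([1070, 635, 29]);
translate([84, 84, 0]) cylinder(h = 681, r = 25);
translate([986, 84, 0]) cylinder(h = 681, r = 25);
translate([84, 551, 0]) cylinder(h = 681, r = 25);
translate([986, 551, 0]) cylinder(h = 681, r = 25);


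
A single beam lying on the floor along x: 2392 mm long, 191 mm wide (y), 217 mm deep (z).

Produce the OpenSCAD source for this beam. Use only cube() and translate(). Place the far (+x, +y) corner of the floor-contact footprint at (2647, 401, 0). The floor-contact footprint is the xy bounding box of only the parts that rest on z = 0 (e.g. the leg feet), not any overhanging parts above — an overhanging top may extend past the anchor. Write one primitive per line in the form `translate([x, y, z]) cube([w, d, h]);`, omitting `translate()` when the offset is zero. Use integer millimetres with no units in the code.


translate([255, 210, 0]) cube([2392, 191, 217]);


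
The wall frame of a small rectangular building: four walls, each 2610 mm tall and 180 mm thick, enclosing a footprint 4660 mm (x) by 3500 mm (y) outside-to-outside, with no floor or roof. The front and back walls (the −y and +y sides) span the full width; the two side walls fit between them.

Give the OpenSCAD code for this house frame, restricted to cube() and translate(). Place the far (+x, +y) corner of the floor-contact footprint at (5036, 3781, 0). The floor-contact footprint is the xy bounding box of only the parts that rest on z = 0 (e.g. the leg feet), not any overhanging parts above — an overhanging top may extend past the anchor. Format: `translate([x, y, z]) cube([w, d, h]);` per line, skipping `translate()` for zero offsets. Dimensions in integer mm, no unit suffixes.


translate([376, 281, 0]) cube([4660, 180, 2610]);
translate([376, 3601, 0]) cube([4660, 180, 2610]);
translate([376, 461, 0]) cube([180, 3140, 2610]);
translate([4856, 461, 0]) cube([180, 3140, 2610]);


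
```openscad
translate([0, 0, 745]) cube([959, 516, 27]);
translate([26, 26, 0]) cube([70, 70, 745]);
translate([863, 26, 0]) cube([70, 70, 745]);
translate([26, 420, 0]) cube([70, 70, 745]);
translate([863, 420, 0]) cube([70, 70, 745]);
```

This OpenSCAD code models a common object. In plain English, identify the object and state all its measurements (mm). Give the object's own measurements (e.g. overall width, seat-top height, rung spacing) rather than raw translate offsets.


A table: top 959 mm (x) × 516 mm (y), 27 mm thick, upper face at z = 772 mm, on four 70×70 mm square legs, each inset 26 mm from the nearest pair of top edges from z = 0 to the bottom of the top.


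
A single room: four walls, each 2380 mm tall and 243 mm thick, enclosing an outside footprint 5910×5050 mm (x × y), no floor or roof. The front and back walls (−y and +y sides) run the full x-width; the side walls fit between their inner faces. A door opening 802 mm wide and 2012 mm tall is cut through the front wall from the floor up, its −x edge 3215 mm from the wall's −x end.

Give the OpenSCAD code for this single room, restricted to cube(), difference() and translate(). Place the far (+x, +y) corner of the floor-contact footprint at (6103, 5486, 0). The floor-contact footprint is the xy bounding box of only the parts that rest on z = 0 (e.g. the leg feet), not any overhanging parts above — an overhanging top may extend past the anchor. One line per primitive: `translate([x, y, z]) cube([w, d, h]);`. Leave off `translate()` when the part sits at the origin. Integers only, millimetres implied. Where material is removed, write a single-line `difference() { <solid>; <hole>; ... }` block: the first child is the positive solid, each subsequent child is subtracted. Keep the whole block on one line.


difference() { translate([193, 436, 0]) cube([5910, 243, 2380]); translate([3408, 436, 0]) cube([802, 243, 2012]); }
translate([193, 5243, 0]) cube([5910, 243, 2380]);
translate([193, 679, 0]) cube([243, 4564, 2380]);
translate([5860, 679, 0]) cube([243, 4564, 2380]);


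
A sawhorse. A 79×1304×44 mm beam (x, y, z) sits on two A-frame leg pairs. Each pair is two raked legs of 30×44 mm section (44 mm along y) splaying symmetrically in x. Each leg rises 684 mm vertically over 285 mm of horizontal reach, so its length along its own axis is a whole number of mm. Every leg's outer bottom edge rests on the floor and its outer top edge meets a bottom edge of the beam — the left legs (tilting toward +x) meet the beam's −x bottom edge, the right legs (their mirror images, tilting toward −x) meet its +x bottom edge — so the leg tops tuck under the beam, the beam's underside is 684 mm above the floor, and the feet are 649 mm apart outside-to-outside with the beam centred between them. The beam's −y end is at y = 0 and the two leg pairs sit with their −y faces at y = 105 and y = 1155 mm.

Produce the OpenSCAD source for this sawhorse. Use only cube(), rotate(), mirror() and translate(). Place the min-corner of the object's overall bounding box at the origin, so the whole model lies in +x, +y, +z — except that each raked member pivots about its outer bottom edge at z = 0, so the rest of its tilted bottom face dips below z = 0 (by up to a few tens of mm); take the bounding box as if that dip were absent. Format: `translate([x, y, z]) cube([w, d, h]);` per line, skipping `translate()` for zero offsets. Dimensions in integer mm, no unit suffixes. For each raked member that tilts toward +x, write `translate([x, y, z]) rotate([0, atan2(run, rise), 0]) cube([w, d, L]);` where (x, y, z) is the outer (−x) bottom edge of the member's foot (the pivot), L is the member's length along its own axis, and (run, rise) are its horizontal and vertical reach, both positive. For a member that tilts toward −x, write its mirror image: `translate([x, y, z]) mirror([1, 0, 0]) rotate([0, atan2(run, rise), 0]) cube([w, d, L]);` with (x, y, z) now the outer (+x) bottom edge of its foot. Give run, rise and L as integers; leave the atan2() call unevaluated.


// leg length = √(285² + 684²) = 741
// right-leg outer foot x = 2·285 + 79 = 649
// beam min-corner = (285, 0, 684)
translate([285, 0, 684]) cube([79, 1304, 44]);
translate([0, 105, 0]) rotate([0, atan2(285, 684), 0]) cube([30, 44, 741]);
translate([649, 105, 0]) mirror([1, 0, 0]) rotate([0, atan2(285, 684), 0]) cube([30, 44, 741]);
translate([0, 1155, 0]) rotate([0, atan2(285, 684), 0]) cube([30, 44, 741]);
translate([649, 1155, 0]) mirror([1, 0, 0]) rotate([0, atan2(285, 684), 0]) cube([30, 44, 741]);


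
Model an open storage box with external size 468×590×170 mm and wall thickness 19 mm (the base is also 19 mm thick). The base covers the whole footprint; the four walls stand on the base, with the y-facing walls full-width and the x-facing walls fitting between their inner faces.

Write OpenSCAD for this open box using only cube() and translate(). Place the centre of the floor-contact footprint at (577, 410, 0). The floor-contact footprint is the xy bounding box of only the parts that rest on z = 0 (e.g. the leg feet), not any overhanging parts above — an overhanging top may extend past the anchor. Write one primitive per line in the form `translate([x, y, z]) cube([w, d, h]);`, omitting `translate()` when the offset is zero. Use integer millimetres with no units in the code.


translate([343, 115, 0]) cube([468, 590, 19]);
translate([343, 115, 19]) cube([468, 19, 151]);
translate([343, 686, 19]) cube([468, 19, 151]);
translate([343, 134, 19]) cube([19, 552, 151]);
translate([792, 134, 19]) cube([19, 552, 151]);


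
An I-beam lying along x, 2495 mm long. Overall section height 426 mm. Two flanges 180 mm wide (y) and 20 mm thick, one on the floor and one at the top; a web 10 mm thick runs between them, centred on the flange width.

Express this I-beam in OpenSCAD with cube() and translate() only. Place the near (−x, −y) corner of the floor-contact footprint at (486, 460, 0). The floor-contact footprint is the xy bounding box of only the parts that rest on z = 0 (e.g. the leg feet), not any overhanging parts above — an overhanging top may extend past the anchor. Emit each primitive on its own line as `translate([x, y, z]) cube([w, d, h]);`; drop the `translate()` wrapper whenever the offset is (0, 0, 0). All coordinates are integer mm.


translate([486, 460, 0]) cube([2495, 180, 20]);
translate([486, 545, 20]) cube([2495, 10, 386]);
translate([486, 460, 406]) cube([2495, 180, 20]);


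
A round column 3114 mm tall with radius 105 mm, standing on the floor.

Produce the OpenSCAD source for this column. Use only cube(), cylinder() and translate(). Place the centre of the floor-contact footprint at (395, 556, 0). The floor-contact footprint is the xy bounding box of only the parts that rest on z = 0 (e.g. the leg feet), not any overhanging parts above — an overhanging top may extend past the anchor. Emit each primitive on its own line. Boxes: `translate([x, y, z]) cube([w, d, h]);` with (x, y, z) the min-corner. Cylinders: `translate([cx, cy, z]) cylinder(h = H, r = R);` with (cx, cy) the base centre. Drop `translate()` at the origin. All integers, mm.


translate([395, 556, 0]) cylinder(h = 3114, r = 105);


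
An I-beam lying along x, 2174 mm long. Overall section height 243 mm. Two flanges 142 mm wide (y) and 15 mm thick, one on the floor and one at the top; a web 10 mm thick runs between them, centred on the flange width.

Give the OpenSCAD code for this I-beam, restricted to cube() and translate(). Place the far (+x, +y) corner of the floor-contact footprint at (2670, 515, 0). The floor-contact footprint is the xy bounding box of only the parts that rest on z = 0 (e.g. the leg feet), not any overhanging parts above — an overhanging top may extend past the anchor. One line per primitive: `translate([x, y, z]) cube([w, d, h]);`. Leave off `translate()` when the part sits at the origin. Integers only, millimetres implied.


translate([496, 373, 0]) cube([2174, 142, 15]);
translate([496, 439, 15]) cube([2174, 10, 213]);
translate([496, 373, 228]) cube([2174, 142, 15]);


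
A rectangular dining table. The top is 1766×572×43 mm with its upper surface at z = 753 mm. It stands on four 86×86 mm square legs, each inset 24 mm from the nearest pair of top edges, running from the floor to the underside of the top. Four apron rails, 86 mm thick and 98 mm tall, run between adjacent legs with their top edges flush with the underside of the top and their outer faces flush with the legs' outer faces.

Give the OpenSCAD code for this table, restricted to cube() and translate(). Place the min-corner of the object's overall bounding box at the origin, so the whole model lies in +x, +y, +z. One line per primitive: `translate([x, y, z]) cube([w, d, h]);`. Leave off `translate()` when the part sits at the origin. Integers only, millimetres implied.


translate([0, 0, 710]) cube([1766, 572, 43]);
translate([24, 24, 0]) cube([86, 86, 710]);
translate([1656, 24, 0]) cube([86, 86, 710]);
translate([24, 462, 0]) cube([86, 86, 710]);
translate([1656, 462, 0]) cube([86, 86, 710]);
translate([110, 24, 612]) cube([1546, 86, 98]);
translate([110, 462, 612]) cube([1546, 86, 98]);
translate([24, 110, 612]) cube([86, 352, 98]);
translate([1656, 110, 612]) cube([86, 352, 98]);


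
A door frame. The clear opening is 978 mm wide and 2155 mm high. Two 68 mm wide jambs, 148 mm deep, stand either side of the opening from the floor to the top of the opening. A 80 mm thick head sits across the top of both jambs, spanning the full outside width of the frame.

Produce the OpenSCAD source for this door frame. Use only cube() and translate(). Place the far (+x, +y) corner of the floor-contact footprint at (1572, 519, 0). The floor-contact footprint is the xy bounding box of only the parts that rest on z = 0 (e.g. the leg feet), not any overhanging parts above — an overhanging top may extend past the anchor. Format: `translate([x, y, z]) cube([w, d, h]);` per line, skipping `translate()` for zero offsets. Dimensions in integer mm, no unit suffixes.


translate([458, 371, 0]) cube([68, 148, 2155]);
translate([1504, 371, 0]) cube([68, 148, 2155]);
translate([458, 371, 2155]) cube([1114, 148, 80]);


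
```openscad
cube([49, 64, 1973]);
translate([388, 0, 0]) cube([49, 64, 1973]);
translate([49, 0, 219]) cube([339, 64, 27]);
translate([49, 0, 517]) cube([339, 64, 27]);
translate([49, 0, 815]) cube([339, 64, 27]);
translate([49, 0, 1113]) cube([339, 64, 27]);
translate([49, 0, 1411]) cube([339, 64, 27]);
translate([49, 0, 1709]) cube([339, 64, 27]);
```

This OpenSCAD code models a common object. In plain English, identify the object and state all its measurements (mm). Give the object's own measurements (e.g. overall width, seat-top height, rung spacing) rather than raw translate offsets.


A straight ladder. Two 49×64 mm vertical rails, 1973 mm tall, stand 437 mm apart (outside-to-outside) with their front faces coplanar on the −y side. 6 rungs, each 64 mm deep and 27 mm tall, span between the inner faces of the rails, front faces flush with the rails. The lowest rung's underside is at z = 219 mm and rungs are spaced 298 mm apart (underside to underside).


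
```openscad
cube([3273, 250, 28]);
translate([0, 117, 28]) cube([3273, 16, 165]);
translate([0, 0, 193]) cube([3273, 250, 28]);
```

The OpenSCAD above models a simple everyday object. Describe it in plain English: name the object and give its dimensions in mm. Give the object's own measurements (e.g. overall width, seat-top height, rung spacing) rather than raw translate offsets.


An I-beam lying along x, 3273 mm long. Overall section height 221 mm. Two flanges 250 mm wide (y) and 28 mm thick, one on the floor and one at the top; a web 16 mm thick runs between them, centred on the flange width.


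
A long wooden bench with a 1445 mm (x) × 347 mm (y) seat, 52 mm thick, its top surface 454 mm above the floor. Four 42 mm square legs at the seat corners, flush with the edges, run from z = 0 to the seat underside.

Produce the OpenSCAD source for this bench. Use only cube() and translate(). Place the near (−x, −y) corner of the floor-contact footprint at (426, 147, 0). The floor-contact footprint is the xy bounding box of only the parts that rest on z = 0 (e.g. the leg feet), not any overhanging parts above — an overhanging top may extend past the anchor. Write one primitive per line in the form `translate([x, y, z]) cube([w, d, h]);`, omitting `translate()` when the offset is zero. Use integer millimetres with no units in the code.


translate([426, 147, 402]) cube([1445, 347, 52]);
translate([426, 147, 0]) cube([42, 42, 402]);
translate([426, 452, 0]) cube([42, 42, 402]);
translate([1829, 147, 0]) cube([42, 42, 402]);
translate([1829, 452, 0]) cube([42, 42, 402]);


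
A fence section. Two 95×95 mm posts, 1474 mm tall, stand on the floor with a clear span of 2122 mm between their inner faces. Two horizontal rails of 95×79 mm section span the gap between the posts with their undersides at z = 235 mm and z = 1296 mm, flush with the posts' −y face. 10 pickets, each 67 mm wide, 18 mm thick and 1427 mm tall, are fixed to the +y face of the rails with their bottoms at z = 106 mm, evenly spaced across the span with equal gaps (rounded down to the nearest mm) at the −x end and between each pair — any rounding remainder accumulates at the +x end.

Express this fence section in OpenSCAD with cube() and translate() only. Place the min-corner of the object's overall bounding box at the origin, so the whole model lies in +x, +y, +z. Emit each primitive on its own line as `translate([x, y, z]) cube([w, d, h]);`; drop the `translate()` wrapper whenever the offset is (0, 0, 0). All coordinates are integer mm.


cube([95, 95, 1474]);
translate([2217, 0, 0]) cube([95, 95, 1474]);
translate([95, 0, 235]) cube([2122, 95, 79]);
translate([95, 0, 1296]) cube([2122, 95, 79]);
translate([227, 95, 106]) cube([67, 18, 1427]);
translate([426, 95, 106]) cube([67, 18, 1427]);
translate([625, 95, 106]) cube([67, 18, 1427]);
translate([824, 95, 106]) cube([67, 18, 1427]);
translate([1023, 95, 106]) cube([67, 18, 1427]);
translate([1222, 95, 106]) cube([67, 18, 1427]);
translate([1421, 95, 106]) cube([67, 18, 1427]);
translate([1620, 95, 106]) cube([67, 18, 1427]);
translate([1819, 95, 106]) cube([67, 18, 1427]);
translate([2018, 95, 106]) cube([67, 18, 1427]);
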